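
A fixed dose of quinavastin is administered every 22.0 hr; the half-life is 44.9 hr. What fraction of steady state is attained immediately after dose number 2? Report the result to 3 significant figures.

k = ln 2 / 44.9 = 0.01544 hr⁻¹
f_n = 1 − e^(−nkτ) = 1 − e^(−2 × 0.01544 × 22.0) = 1 − e^(−0.6793) = 1 − 0.5070 ≈ 0.493

0.493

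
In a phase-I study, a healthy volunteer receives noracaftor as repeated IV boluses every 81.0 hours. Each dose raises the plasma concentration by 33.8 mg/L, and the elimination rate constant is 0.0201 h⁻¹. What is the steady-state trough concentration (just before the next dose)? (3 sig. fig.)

8.26 mg/L

Fraction remaining after one interval: e^(−kτ) = e^(−0.02010 × 81.0) = 0.1963
R = 1 / (1 − 0.1963) = 1.244
Css,max = 33.8 × 1.244 = 42.06 mg/L
Css,min = Css,max × e^(−kτ) = 42.06 × 0.1963 ≈ 8.26 mg/L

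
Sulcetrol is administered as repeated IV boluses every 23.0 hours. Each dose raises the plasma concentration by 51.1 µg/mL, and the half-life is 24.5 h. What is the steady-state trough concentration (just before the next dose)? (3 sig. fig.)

k = ln 2 / 24.5 = 0.02829 h⁻¹
Fraction remaining after one interval: e^(−kτ) = e^(−0.02829 × 23.0) = 0.5217
R = 1 / (1 − 0.5217) = 2.091
Css,max = 51.1 × 2.091 = 106.8 µg/mL
Css,min = Css,max × e^(−kτ) = 106.8 × 0.5217 ≈ 55.7 µg/mL

55.7 µg/mL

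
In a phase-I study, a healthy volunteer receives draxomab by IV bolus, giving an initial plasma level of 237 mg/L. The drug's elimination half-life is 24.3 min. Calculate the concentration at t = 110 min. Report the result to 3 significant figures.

10.3 mg/L

k = ln 2 / 24.3 = 0.02852 min⁻¹
C(t) = C₀ e^(−kt) = 237 × e^(−0.02852 × 110) = 237 × e^(−3.138) = 237 × 0.04338 ≈ 10.3 mg/L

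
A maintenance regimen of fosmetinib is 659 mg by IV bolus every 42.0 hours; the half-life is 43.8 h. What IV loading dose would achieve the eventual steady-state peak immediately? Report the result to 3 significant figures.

k = ln 2 / 43.8 = 0.01583 h⁻¹
Accumulation ratio R = 1 / (1 − e^(−kτ)) = 1 / (1 − e^(−0.01583×42.0)) = 1 / (1 − 0.5144) = 2.060
Loading dose = maintenance dose × R = 659 × 2.060 ≈ 1360 mg

1360 mg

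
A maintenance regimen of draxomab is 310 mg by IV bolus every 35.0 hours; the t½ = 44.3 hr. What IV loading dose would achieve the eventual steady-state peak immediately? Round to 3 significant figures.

k = ln 2 / 44.3 = 0.01565 hr⁻¹
Accumulation ratio R = 1 / (1 − e^(−kτ)) = 1 / (1 − e^(−0.01565×35.0)) = 1 / (1 − 0.5783) = 2.371
Loading dose = maintenance dose × R = 310 × 2.371 ≈ 735 mg

735 mg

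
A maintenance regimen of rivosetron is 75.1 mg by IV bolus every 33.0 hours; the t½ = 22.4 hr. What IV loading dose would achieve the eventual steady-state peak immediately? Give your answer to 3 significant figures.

k = ln 2 / 22.4 = 0.03094 hr⁻¹
Accumulation ratio R = 1 / (1 − e^(−kτ)) = 1 / (1 − e^(−0.03094×33.0)) = 1 / (1 − 0.3602) = 1.563
Loading dose = maintenance dose × R = 75.1 × 1.563 ≈ 117 mg

117 mg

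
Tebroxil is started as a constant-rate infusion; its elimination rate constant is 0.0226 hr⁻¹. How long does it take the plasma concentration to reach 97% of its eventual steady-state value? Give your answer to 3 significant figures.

f = 1 − e^(−kt)  ⇒  t = −ln(1 − f) / k
t = −ln(1 − 0.97) / 0.02260 = 3.507 / 0.02260 ≈ 155 hours

155 hours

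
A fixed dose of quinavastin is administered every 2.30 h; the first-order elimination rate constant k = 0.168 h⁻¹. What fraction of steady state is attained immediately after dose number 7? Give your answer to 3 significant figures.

0.933

f_n = 1 − e^(−nkτ) = 1 − e^(−7 × 0.1680 × 2.30) = 1 − e^(−2.705) = 1 − 0.06688 ≈ 0.933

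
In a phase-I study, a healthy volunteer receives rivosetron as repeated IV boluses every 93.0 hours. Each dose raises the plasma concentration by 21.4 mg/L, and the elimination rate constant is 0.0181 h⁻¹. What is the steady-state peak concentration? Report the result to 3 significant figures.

26.3 mg/L

Fraction remaining after one interval: e^(−kτ) = e^(−0.01810 × 93.0) = 0.1858
R = 1 / (1 − 0.1858) = 1.228
Css,max = 21.4 × 1.228 ≈ 26.3 mg/L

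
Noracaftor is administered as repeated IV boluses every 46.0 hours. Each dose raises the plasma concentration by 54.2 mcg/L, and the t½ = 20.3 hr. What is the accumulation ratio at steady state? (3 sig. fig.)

k = ln 2 / 20.3 = 0.03415 hr⁻¹
Fraction remaining after one interval: e^(−kτ) = e^(−0.03415 × 46.0) = 0.2079
R = 1 / (1 − 0.2079) = 1 / 0.7921 ≈ 1.26

1.26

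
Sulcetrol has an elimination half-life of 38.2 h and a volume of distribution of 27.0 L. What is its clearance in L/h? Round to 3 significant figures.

k = ln 2 / t½ = ln 2 / 38.2 = 0.01815 h⁻¹
CL = k · V = 0.01815 × 27.0 ≈ 0.490 L/h

0.490 L/h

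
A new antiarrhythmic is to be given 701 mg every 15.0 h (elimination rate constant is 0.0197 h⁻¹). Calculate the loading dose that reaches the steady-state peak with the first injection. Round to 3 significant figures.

2740 mg

Accumulation ratio R = 1 / (1 − e^(−kτ)) = 1 / (1 − e^(−0.01970×15.0)) = 1 / (1 − 0.7442) = 3.909
Loading dose = maintenance dose × R = 701 × 3.909 ≈ 2740 mg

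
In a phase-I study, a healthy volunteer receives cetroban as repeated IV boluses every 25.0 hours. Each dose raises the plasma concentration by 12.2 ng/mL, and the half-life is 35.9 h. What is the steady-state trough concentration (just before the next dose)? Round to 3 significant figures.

19.7 ng/mL

k = ln 2 / 35.9 = 0.01931 h⁻¹
Fraction remaining after one interval: e^(−kτ) = e^(−0.01931 × 25.0) = 0.6171
R = 1 / (1 − 0.6171) = 2.612
Css,max = 12.2 × 2.612 = 31.86 ng/mL
Css,min = Css,max × e^(−kτ) = 31.86 × 0.6171 ≈ 19.7 ng/mL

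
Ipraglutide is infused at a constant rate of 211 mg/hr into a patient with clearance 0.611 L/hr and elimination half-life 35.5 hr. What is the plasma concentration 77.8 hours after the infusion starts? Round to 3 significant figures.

Css = rate / CL = 211 / 0.611 = 345.3 µg/mL
k = ln 2 / 35.5 = 0.01953 hr⁻¹
C(t) = Css (1 − e^(−kt)) = 345.3 × (1 − e^(−1.519)) = 345.3 × 0.7811 ≈ 270 µg/mL

270 µg/mL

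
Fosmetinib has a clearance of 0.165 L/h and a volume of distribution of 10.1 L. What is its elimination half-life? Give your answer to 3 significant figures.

k = CL / V = 0.165 / 10.1 = 0.01634 h⁻¹
t½ = ln 2 / k = ln 2 / 0.01634 ≈ 42.4 hours

42.4 hours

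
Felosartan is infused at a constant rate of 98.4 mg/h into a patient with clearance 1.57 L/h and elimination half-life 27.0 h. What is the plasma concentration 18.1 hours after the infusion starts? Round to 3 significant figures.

Css = rate / CL = 98.4 / 1.57 = 62.68 mg/L
k = ln 2 / 27.0 = 0.02567 h⁻¹
C(t) = Css (1 − e^(−kt)) = 62.68 × (1 − e^(−0.4647)) = 62.68 × 0.3717 ≈ 23.3 mg/L

23.3 mg/L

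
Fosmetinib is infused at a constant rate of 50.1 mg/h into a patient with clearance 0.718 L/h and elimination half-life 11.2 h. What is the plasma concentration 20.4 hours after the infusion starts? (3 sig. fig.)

Css = rate / CL = 50.1 / 0.718 = 69.78 mg/L
k = ln 2 / 11.2 = 0.06189 h⁻¹
C(t) = Css (1 − e^(−kt)) = 69.78 × (1 − e^(−1.263)) = 69.78 × 0.7171 ≈ 50.0 mg/L

50.0 mg/L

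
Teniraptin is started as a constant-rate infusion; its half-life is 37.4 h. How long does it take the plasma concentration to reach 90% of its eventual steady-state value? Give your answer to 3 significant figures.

k = ln 2 / 37.4 = 0.01853 h⁻¹
f = 1 − e^(−kt)  ⇒  t = −ln(1 − f) / k
t = −ln(1 − 0.9) / 0.01853 = 2.303 / 0.01853 ≈ 124 hours

124 hours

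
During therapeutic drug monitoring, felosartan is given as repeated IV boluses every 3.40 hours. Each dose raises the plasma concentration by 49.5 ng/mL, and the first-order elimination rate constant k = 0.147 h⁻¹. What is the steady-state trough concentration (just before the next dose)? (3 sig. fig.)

Fraction remaining after one interval: e^(−kτ) = e^(−0.1470 × 3.40) = 0.6067
R = 1 / (1 − 0.6067) = 2.542
Css,max = 49.5 × 2.542 = 125.8 ng/mL
Css,min = Css,max × e^(−kτ) = 125.8 × 0.6067 ≈ 76.3 ng/mL

76.3 ng/mL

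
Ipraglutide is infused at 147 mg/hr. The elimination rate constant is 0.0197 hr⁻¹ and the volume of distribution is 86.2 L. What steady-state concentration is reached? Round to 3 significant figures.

CL = k · V = 0.0197 × 86.2 = 1.698 L/hr
Css = rate / CL = 147 / 1.698 ≈ 86.6 µg/mL

86.6 µg/mL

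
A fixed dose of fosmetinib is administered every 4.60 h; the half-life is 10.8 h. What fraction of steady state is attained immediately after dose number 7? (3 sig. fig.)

0.873

k = ln 2 / 10.8 = 0.06418 h⁻¹
f_n = 1 − e^(−nkτ) = 1 − e^(−7 × 0.06418 × 4.60) = 1 − e^(−2.067) = 1 − 0.1266 ≈ 0.873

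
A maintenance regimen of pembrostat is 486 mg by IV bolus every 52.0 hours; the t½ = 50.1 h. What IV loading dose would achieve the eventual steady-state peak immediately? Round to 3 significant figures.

947 mg

k = ln 2 / 50.1 = 0.01384 h⁻¹
Accumulation ratio R = 1 / (1 − e^(−kτ)) = 1 / (1 − e^(−0.01384×52.0)) = 1 / (1 − 0.4870) = 1.949
Loading dose = maintenance dose × R = 486 × 1.949 ≈ 947 mg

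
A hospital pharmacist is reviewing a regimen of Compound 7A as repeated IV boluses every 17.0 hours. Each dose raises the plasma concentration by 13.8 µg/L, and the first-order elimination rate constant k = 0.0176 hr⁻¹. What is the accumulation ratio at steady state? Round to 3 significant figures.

Fraction remaining after one interval: e^(−kτ) = e^(−0.01760 × 17.0) = 0.7414
R = 1 / (1 − 0.7414) = 1 / 0.2586 ≈ 3.87

3.87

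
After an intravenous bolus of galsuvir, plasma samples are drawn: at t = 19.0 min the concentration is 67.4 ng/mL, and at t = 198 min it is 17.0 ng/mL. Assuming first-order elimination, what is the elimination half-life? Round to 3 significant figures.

90.1 minutes

k = ln(C₁/C₂) / (t₂ − t₁) = ln(67.4/17.0) / (198 − 19.0)
  = 1.377 / 179.0 = 0.007695 min⁻¹
t½ = ln 2 / k = ln 2 / 0.007695 ≈ 90.1 minutes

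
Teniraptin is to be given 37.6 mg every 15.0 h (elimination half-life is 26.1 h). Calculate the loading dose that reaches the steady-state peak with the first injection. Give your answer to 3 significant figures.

k = ln 2 / 26.1 = 0.02656 h⁻¹
Accumulation ratio R = 1 / (1 − e^(−kτ)) = 1 / (1 − e^(−0.02656×15.0)) = 1 / (1 − 0.6714) = 3.043
Loading dose = maintenance dose × R = 37.6 × 3.043 ≈ 114 mg

114 mg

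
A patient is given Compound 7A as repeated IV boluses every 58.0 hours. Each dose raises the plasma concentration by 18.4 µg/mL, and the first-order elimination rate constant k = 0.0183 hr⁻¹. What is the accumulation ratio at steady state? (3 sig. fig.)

Fraction remaining after one interval: e^(−kτ) = e^(−0.01830 × 58.0) = 0.3460
R = 1 / (1 − 0.3460) = 1 / 0.6540 ≈ 1.53

1.53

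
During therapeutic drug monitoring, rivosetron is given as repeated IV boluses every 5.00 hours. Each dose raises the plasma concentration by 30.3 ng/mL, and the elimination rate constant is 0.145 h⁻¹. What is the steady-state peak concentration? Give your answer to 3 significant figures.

Fraction remaining after one interval: e^(−kτ) = e^(−0.1450 × 5.00) = 0.4843
R = 1 / (1 − 0.4843) = 1.939
Css,max = 30.3 × 1.939 ≈ 58.8 ng/mL

58.8 ng/mL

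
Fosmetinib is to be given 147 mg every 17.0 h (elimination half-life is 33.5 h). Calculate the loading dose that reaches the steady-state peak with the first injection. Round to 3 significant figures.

496 mg

k = ln 2 / 33.5 = 0.02069 h⁻¹
Accumulation ratio R = 1 / (1 − e^(−kτ)) = 1 / (1 − e^(−0.02069×17.0)) = 1 / (1 − 0.7035) = 3.372
Loading dose = maintenance dose × R = 147 × 3.372 ≈ 496 mg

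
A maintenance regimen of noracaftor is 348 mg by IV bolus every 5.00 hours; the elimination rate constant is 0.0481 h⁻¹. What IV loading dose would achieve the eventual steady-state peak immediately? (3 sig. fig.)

Accumulation ratio R = 1 / (1 − e^(−kτ)) = 1 / (1 − e^(−0.04810×5.00)) = 1 / (1 − 0.7862) = 4.678
Loading dose = maintenance dose × R = 348 × 4.678 ≈ 1630 mg

1630 mg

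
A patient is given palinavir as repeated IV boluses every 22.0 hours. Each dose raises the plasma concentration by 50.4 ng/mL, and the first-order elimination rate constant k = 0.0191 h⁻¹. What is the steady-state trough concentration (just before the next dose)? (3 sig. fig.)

96.5 ng/mL

Fraction remaining after one interval: e^(−kτ) = e^(−0.01910 × 22.0) = 0.6569
R = 1 / (1 − 0.6569) = 2.915
Css,max = 50.4 × 2.915 = 146.9 ng/mL
Css,min = Css,max × e^(−kτ) = 146.9 × 0.6569 ≈ 96.5 ng/mL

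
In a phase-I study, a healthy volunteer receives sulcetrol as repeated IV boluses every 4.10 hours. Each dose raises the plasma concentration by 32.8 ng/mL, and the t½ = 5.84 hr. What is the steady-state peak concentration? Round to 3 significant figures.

k = ln 2 / 5.84 = 0.1187 hr⁻¹
Fraction remaining after one interval: e^(−kτ) = e^(−0.1187 × 4.10) = 0.6147
R = 1 / (1 − 0.6147) = 2.595
Css,max = 32.8 × 2.595 ≈ 85.1 ng/mL

85.1 ng/mL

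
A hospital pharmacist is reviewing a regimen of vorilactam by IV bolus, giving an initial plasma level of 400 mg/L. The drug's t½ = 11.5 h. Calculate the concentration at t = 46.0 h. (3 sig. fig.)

25.0 mg/L

k = ln 2 / 11.5 = 0.06027 h⁻¹
C(t) = C₀ e^(−kt) = 400 × e^(−0.06027 × 46.0) = 400 × e^(−2.773) = 400 × 0.06250 ≈ 25.0 mg/L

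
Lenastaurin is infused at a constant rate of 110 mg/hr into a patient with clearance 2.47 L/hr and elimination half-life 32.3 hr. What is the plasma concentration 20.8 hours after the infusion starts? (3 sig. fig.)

Css = rate / CL = 110 / 2.47 = 44.53 µg/mL
k = ln 2 / 32.3 = 0.02146 hr⁻¹
C(t) = Css (1 − e^(−kt)) = 44.53 × (1 − e^(−0.4464)) = 44.53 × 0.3600 ≈ 16.0 µg/mL

16.0 µg/mL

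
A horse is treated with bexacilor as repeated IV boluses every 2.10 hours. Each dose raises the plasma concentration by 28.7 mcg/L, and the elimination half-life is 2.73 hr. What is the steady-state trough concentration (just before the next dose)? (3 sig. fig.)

40.7 mcg/L

k = ln 2 / 2.73 = 0.2539 hr⁻¹
Fraction remaining after one interval: e^(−kτ) = e^(−0.2539 × 2.10) = 0.5867
R = 1 / (1 − 0.5867) = 2.420
Css,max = 28.7 × 2.420 = 69.45 mcg/L
Css,min = Css,max × e^(−kτ) = 69.45 × 0.5867 ≈ 40.7 mcg/L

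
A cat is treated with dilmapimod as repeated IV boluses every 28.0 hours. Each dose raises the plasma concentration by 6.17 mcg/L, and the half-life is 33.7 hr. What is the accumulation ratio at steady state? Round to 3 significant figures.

k = ln 2 / 33.7 = 0.02057 hr⁻¹
Fraction remaining after one interval: e^(−kτ) = e^(−0.02057 × 28.0) = 0.5622
R = 1 / (1 − 0.5622) = 1 / 0.4378 ≈ 2.28

2.28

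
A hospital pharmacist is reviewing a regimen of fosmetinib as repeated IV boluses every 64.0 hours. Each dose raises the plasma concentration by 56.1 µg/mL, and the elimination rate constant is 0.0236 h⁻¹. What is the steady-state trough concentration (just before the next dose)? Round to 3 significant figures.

15.9 µg/mL

Fraction remaining after one interval: e^(−kτ) = e^(−0.02360 × 64.0) = 0.2208
R = 1 / (1 − 0.2208) = 1.283
Css,max = 56.1 × 1.283 = 72.00 µg/mL
Css,min = Css,max × e^(−kτ) = 72.00 × 0.2208 ≈ 15.9 µg/mL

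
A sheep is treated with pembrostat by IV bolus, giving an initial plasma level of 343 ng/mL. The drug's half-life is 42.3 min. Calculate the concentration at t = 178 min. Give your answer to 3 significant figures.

k = ln 2 / 42.3 = 0.01639 min⁻¹
C(t) = C₀ e^(−kt) = 343 × e^(−0.01639 × 178) = 343 × e^(−2.917) = 343 × 0.05411 ≈ 18.6 ng/mL

18.6 ng/mL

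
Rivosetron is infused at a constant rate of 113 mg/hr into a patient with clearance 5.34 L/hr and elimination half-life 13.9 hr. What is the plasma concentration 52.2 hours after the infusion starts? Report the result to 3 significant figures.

Css = rate / CL = 113 / 5.34 = 21.16 µg/mL
k = ln 2 / 13.9 = 0.04987 hr⁻¹
C(t) = Css (1 − e^(−kt)) = 21.16 × (1 − e^(−2.603)) = 21.16 × 0.9260 ≈ 19.6 µg/mL

19.6 µg/mL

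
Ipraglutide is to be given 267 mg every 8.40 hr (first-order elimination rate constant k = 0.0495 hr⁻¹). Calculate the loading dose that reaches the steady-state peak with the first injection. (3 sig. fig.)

785 mg

Accumulation ratio R = 1 / (1 − e^(−kτ)) = 1 / (1 − e^(−0.04950×8.40)) = 1 / (1 − 0.6598) = 2.940
Loading dose = maintenance dose × R = 267 × 2.940 ≈ 785 mg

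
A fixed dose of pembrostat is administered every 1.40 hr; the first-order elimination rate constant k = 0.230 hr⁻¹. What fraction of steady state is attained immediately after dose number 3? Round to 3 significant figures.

0.619

f_n = 1 − e^(−nkτ) = 1 − e^(−3 × 0.2300 × 1.40) = 1 − e^(−0.9660) = 1 − 0.3806 ≈ 0.619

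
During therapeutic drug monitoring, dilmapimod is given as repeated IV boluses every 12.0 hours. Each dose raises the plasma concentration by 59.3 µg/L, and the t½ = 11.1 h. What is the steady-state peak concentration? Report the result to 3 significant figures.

112 µg/L

k = ln 2 / 11.1 = 0.06245 h⁻¹
Fraction remaining after one interval: e^(−kτ) = e^(−0.06245 × 12.0) = 0.4727
R = 1 / (1 − 0.4727) = 1.896
Css,max = 59.3 × 1.896 ≈ 112 µg/L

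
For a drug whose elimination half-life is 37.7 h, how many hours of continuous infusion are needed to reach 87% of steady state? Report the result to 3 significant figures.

111 hours

k = ln 2 / 37.7 = 0.01839 h⁻¹
f = 1 − e^(−kt)  ⇒  t = −ln(1 − f) / k
t = −ln(1 − 0.87) / 0.01839 = 2.040 / 0.01839 ≈ 111 hours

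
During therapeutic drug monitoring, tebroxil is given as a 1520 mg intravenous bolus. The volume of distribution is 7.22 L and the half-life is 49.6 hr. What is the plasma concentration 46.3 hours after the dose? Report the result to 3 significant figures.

C₀ = dose / V = 1520 / 7.22 = 210.5 µg/mL
k = ln 2 / 49.6 = 0.01397 hr⁻¹
C(t) = C₀ e^(−kt) = 210.5 × e^(−0.01397 × 46.3) = 210.5 × e^(−0.6470) = 210.5 × 0.5236 ≈ 110 µg/mL

110 µg/mL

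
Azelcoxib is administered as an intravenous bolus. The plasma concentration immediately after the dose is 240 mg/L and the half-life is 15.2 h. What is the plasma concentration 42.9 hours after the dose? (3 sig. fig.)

33.9 mg/L

k = ln 2 / 15.2 = 0.04560 h⁻¹
42.9 h is 2.822 half-lives, so C = 240 × (1/2)^2.822 = 240 × 0.1414 ≈ 33.9 mg/L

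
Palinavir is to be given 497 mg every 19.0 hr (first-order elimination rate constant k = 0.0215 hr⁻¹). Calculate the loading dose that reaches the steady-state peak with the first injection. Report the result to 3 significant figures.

Accumulation ratio R = 1 / (1 − e^(−kτ)) = 1 / (1 − e^(−0.02150×19.0)) = 1 / (1 − 0.6646) = 2.982
Loading dose = maintenance dose × R = 497 × 2.982 ≈ 1480 mg

1480 mg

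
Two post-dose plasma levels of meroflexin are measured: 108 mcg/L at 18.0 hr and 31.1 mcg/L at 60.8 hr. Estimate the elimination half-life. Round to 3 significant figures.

23.8 hours

k = ln(C₁/C₂) / (t₂ − t₁) = ln(108/31.1) / (60.8 − 18.0)
  = 1.245 / 42.80 = 0.02909 hr⁻¹
t½ = ln 2 / k = ln 2 / 0.02909 ≈ 23.8 hours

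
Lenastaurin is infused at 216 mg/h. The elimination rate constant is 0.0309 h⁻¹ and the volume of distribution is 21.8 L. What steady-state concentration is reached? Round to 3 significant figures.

321 µg/mL

CL = k · V = 0.0309 × 21.8 = 0.6736 L/h
Css = rate / CL = 216 / 0.6736 ≈ 321 µg/mL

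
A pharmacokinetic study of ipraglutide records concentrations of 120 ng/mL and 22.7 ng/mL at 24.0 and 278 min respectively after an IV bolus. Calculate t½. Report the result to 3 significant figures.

k = ln(C₁/C₂) / (t₂ − t₁) = ln(120/22.7) / (278 − 24.0)
  = 1.665 / 254.0 = 0.006556 min⁻¹
t½ = ln 2 / k = ln 2 / 0.006556 ≈ 106 minutes

106 minutes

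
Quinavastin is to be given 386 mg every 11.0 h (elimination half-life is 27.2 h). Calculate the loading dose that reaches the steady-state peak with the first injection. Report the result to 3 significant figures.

k = ln 2 / 27.2 = 0.02548 h⁻¹
Accumulation ratio R = 1 / (1 − e^(−kτ)) = 1 / (1 − e^(−0.02548×11.0)) = 1 / (1 − 0.7555) = 4.091
Loading dose = maintenance dose × R = 386 × 4.091 ≈ 1580 mg

1580 mg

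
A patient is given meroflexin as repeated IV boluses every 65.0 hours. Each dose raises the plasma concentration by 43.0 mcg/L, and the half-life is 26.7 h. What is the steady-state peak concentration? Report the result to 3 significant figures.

k = ln 2 / 26.7 = 0.02596 h⁻¹
Fraction remaining after one interval: e^(−kτ) = e^(−0.02596 × 65.0) = 0.1850
R = 1 / (1 − 0.1850) = 1.227
Css,max = 43.0 × 1.227 ≈ 52.8 mcg/L

52.8 mcg/L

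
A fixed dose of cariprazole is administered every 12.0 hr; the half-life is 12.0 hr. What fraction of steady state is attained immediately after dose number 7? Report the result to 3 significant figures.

0.992

k = ln 2 / 12.0 = 0.05776 hr⁻¹
f_n = 1 − e^(−nkτ) = 1 − e^(−7 × 0.05776 × 12.0) = 1 − e^(−4.852) = 1 − 0.007813 ≈ 0.992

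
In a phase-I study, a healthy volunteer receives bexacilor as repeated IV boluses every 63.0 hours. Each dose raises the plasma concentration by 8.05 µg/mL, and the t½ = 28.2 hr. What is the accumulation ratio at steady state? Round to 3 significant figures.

k = ln 2 / 28.2 = 0.02458 hr⁻¹
Fraction remaining after one interval: e^(−kτ) = e^(−0.02458 × 63.0) = 0.2126
R = 1 / (1 − 0.2126) = 1 / 0.7874 ≈ 1.27

1.27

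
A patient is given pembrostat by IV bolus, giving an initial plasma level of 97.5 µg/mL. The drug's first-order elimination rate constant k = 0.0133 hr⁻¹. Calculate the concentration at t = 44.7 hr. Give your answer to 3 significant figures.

C(t) = C₀ e^(−kt) = 97.5 × e^(−0.01330 × 44.7) = 97.5 × e^(−0.5945) = 97.5 × 0.5518 ≈ 53.8 µg/mL

53.8 µg/mL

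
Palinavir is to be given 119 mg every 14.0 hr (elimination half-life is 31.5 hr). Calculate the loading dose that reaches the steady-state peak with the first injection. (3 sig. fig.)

449 mg

k = ln 2 / 31.5 = 0.02200 hr⁻¹
Accumulation ratio R = 1 / (1 − e^(−kτ)) = 1 / (1 − e^(−0.02200×14.0)) = 1 / (1 − 0.7349) = 3.772
Loading dose = maintenance dose × R = 119 × 3.772 ≈ 449 mg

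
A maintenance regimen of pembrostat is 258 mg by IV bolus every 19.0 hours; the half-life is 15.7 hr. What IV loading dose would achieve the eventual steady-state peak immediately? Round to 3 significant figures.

454 mg

k = ln 2 / 15.7 = 0.04415 hr⁻¹
Accumulation ratio R = 1 / (1 − e^(−kτ)) = 1 / (1 − e^(−0.04415×19.0)) = 1 / (1 − 0.4322) = 1.761
Loading dose = maintenance dose × R = 258 × 1.761 ≈ 454 mg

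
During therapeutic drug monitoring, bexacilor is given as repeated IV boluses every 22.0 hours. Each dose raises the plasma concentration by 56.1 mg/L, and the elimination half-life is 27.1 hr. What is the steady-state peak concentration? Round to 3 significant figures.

k = ln 2 / 27.1 = 0.02558 hr⁻¹
Fraction remaining after one interval: e^(−kτ) = e^(−0.02558 × 22.0) = 0.5697
R = 1 / (1 − 0.5697) = 2.324
Css,max = 56.1 × 2.324 ≈ 130 mg/L

130 mg/L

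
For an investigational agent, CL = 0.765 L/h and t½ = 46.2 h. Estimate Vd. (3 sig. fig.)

k = ln 2 / t½ = ln 2 / 46.2 = 0.01500 h⁻¹
V = CL / k = 0.765 / 0.01500 ≈ 51.0 L

51.0 L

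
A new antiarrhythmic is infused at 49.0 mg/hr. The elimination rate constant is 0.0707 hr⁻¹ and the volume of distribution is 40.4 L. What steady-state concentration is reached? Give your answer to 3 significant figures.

17.2 mg/L

CL = k · V = 0.0707 × 40.4 = 2.856 L/hr
Css = rate / CL = 49.0 / 2.856 ≈ 17.2 mg/L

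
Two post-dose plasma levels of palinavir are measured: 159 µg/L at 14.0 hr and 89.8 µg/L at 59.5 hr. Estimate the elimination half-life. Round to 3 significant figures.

k = ln(C₁/C₂) / (t₂ − t₁) = ln(159/89.8) / (59.5 − 14.0)
  = 0.5713 / 45.50 = 0.01256 hr⁻¹
t½ = ln 2 / k = ln 2 / 0.01256 ≈ 55.2 hours

55.2 hours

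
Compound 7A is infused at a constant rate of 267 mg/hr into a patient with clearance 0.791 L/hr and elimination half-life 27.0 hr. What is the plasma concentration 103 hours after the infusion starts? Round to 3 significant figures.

Css = rate / CL = 267 / 0.791 = 337.5 mg/L
k = ln 2 / 27.0 = 0.02567 hr⁻¹
C(t) = Css (1 − e^(−kt)) = 337.5 × (1 − e^(−2.644)) = 337.5 × 0.9289 ≈ 314 mg/L

314 mg/L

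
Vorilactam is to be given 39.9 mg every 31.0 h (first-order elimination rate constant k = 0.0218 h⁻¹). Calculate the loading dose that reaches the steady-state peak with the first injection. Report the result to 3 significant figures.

Accumulation ratio R = 1 / (1 − e^(−kτ)) = 1 / (1 − e^(−0.02180×31.0)) = 1 / (1 − 0.5087) = 2.036
Loading dose = maintenance dose × R = 39.9 × 2.036 ≈ 81.2 mg

81.2 mg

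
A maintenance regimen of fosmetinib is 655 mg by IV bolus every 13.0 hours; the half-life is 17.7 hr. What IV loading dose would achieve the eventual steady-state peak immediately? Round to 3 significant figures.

k = ln 2 / 17.7 = 0.03916 hr⁻¹
Accumulation ratio R = 1 / (1 − e^(−kτ)) = 1 / (1 − e^(−0.03916×13.0)) = 1 / (1 − 0.6010) = 2.507
Loading dose = maintenance dose × R = 655 × 2.507 ≈ 1640 mg

1640 mg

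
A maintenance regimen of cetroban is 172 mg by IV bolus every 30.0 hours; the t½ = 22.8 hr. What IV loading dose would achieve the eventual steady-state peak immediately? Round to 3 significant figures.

k = ln 2 / 22.8 = 0.03040 hr⁻¹
Accumulation ratio R = 1 / (1 − e^(−kτ)) = 1 / (1 − e^(−0.03040×30.0)) = 1 / (1 − 0.4017) = 1.671
Loading dose = maintenance dose × R = 172 × 1.671 ≈ 287 mg

287 mg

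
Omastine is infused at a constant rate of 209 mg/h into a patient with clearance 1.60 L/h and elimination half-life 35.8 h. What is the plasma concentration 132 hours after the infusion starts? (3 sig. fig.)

120 mg/L

Css = rate / CL = 209 / 1.60 = 130.6 mg/L
k = ln 2 / 35.8 = 0.01936 h⁻¹
C(t) = Css (1 − e^(−kt)) = 130.6 × (1 − e^(−2.556)) = 130.6 × 0.9224 ≈ 120 mg/L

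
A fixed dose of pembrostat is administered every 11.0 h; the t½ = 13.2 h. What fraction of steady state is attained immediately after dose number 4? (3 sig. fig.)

k = ln 2 / 13.2 = 0.05251 h⁻¹
f_n = 1 − e^(−nkτ) = 1 − e^(−4 × 0.05251 × 11.0) = 1 − e^(−2.310) = 1 − 0.09921 ≈ 0.901

0.901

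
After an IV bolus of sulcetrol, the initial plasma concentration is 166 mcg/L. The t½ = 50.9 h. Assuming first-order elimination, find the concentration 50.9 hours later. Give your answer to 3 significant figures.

k = ln 2 / 50.9 = 0.01362 h⁻¹
50.9 h is 1.000 half-lives, so C = 166 × (1/2)^1.000 = 166 × 0.5000 ≈ 83.0 mcg/L

83.0 mcg/L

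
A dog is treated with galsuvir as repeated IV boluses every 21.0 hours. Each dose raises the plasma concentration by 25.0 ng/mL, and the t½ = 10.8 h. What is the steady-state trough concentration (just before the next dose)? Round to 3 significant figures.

8.78 ng/mL

k = ln 2 / 10.8 = 0.06418 h⁻¹
Fraction remaining after one interval: e^(−kτ) = e^(−0.06418 × 21.0) = 0.2598
R = 1 / (1 − 0.2598) = 1.351
Css,max = 25.0 × 1.351 = 33.78 ng/mL
Css,min = Css,max × e^(−kτ) = 33.78 × 0.2598 ≈ 8.78 ng/mL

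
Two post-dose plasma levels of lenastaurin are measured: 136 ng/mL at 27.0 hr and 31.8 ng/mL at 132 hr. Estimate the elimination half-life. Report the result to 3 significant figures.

50.1 hours

k = ln(C₁/C₂) / (t₂ − t₁) = ln(136/31.8) / (132 − 27.0)
  = 1.453 / 105.0 = 0.01384 hr⁻¹
t½ = ln 2 / k = ln 2 / 0.01384 ≈ 50.1 hours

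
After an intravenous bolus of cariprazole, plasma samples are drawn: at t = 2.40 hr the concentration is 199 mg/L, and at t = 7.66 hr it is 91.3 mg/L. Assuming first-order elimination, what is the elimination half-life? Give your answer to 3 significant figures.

4.68 hours

k = ln(C₁/C₂) / (t₂ − t₁) = ln(199/91.3) / (7.66 − 2.40)
  = 0.7792 / 5.260 = 0.1481 hr⁻¹
t½ = ln 2 / k = ln 2 / 0.1481 ≈ 4.68 hours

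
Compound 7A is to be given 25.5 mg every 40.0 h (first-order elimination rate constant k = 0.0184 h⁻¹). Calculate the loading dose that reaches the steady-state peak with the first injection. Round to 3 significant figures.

48.9 mg

Accumulation ratio R = 1 / (1 − e^(−kτ)) = 1 / (1 − e^(−0.01840×40.0)) = 1 / (1 − 0.4790) = 1.919
Loading dose = maintenance dose × R = 25.5 × 1.919 ≈ 48.9 mg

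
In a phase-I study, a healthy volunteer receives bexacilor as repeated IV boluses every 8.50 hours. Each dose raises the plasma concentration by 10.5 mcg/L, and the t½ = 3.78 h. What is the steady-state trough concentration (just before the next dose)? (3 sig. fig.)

k = ln 2 / 3.78 = 0.1834 h⁻¹
Fraction remaining after one interval: e^(−kτ) = e^(−0.1834 × 8.50) = 0.2104
R = 1 / (1 − 0.2104) = 1.266
Css,max = 10.5 × 1.266 = 13.30 mcg/L
Css,min = Css,max × e^(−kτ) = 13.30 × 0.2104 ≈ 2.80 mcg/L

2.80 mcg/L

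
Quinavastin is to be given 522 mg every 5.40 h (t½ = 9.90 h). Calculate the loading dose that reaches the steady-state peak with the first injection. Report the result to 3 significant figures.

k = ln 2 / 9.90 = 0.07001 h⁻¹
Accumulation ratio R = 1 / (1 − e^(−kτ)) = 1 / (1 − e^(−0.07001×5.40)) = 1 / (1 − 0.6852) = 3.176
Loading dose = maintenance dose × R = 522 × 3.176 ≈ 1660 mg

1660 mg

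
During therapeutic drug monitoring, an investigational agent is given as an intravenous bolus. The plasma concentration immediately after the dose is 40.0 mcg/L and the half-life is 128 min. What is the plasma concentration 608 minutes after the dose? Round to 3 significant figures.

1.49 mcg/L

k = ln 2 / 128 = 0.005415 min⁻¹
C(t) = C₀ e^(−kt) = 40.0 × e^(−0.005415 × 608) = 40.0 × e^(−3.292) = 40.0 × 0.03716 ≈ 1.49 mcg/L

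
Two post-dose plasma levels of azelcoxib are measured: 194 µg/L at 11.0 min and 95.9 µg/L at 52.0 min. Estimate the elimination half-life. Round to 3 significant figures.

k = ln(C₁/C₂) / (t₂ − t₁) = ln(194/95.9) / (52.0 − 11.0)
  = 0.7046 / 41.00 = 0.01718 min⁻¹
t½ = ln 2 / k = ln 2 / 0.01718 ≈ 40.3 minutes

40.3 minutes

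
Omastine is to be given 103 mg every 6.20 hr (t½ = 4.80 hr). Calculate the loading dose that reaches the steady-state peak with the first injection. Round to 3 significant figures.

174 mg

k = ln 2 / 4.80 = 0.1444 hr⁻¹
Accumulation ratio R = 1 / (1 − e^(−kτ)) = 1 / (1 − e^(−0.1444×6.20)) = 1 / (1 − 0.4085) = 1.691
Loading dose = maintenance dose × R = 103 × 1.691 ≈ 174 mg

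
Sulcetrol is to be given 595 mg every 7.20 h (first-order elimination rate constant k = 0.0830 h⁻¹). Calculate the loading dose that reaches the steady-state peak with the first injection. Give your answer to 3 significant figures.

Accumulation ratio R = 1 / (1 − e^(−kτ)) = 1 / (1 − e^(−0.08300×7.20)) = 1 / (1 − 0.5501) = 2.223
Loading dose = maintenance dose × R = 595 × 2.223 ≈ 1320 mg

1320 mg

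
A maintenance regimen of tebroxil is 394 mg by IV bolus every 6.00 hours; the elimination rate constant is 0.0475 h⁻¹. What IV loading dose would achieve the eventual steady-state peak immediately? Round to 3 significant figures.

1590 mg

Accumulation ratio R = 1 / (1 − e^(−kτ)) = 1 / (1 − e^(−0.04750×6.00)) = 1 / (1 − 0.7520) = 4.032
Loading dose = maintenance dose × R = 394 × 4.032 ≈ 1590 mg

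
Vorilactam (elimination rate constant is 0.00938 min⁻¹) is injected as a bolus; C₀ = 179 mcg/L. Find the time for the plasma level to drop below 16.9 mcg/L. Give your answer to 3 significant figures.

C(t) = C₀ e^(−kt)  ⇒  t = ln(C₀/C) / k
t = ln(179/16.9) / 0.009380 = 2.360 / 0.009380 ≈ 252 minutes

252 minutes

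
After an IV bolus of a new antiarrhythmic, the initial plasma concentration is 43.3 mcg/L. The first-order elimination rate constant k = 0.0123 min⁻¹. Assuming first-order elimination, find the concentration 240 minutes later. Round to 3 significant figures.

2.26 mcg/L

C(t) = C₀ e^(−kt) = 43.3 × e^(−0.01230 × 240) = 43.3 × e^(−2.952) = 43.3 × 0.05224 ≈ 2.26 mcg/L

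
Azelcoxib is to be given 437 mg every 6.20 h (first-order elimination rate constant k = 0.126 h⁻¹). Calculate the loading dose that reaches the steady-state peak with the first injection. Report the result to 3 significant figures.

Accumulation ratio R = 1 / (1 − e^(−kτ)) = 1 / (1 − e^(−0.1260×6.20)) = 1 / (1 − 0.4579) = 1.845
Loading dose = maintenance dose × R = 437 × 1.845 ≈ 806 mg

806 mg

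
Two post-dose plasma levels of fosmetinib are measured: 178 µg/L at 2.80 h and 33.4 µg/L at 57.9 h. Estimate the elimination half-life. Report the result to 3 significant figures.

k = ln(C₁/C₂) / (t₂ − t₁) = ln(178/33.4) / (57.9 − 2.80)
  = 1.673 / 55.10 = 0.03037 h⁻¹
t½ = ln 2 / k = ln 2 / 0.03037 ≈ 22.8 hours

22.8 hours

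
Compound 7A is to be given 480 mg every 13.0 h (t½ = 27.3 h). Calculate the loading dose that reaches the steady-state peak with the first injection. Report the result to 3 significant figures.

1710 mg

k = ln 2 / 27.3 = 0.02539 h⁻¹
Accumulation ratio R = 1 / (1 − e^(−kτ)) = 1 / (1 − e^(−0.02539×13.0)) = 1 / (1 − 0.7189) = 3.557
Loading dose = maintenance dose × R = 480 × 3.557 ≈ 1710 mg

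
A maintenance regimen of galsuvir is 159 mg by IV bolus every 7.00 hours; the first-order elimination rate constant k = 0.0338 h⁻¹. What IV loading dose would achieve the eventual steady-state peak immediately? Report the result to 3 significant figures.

755 mg

Accumulation ratio R = 1 / (1 − e^(−kτ)) = 1 / (1 − e^(−0.03380×7.00)) = 1 / (1 − 0.7893) = 4.746
Loading dose = maintenance dose × R = 159 × 4.746 ≈ 755 mg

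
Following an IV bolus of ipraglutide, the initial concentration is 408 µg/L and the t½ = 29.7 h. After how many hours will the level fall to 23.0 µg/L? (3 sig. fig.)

k = ln 2 / 29.7 = 0.02334 h⁻¹
C(t) = C₀ e^(−kt)  ⇒  t = ln(C₀/C) / k
t = ln(408/23.0) / 0.02334 = 2.876 / 0.02334 ≈ 123 hours

123 hours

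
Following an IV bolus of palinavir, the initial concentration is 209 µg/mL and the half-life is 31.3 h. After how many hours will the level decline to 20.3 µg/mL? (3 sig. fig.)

105 hours

k = ln 2 / 31.3 = 0.02215 h⁻¹
C(t) = C₀ e^(−kt)  ⇒  t = ln(C₀/C) / k
t = ln(209/20.3) / 0.02215 = 2.332 / 0.02215 ≈ 105 hours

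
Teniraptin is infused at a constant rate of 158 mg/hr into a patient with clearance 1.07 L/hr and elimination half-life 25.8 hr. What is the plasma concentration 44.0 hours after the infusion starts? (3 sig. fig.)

102 mg/L

Css = rate / CL = 158 / 1.07 = 147.7 mg/L
k = ln 2 / 25.8 = 0.02687 hr⁻¹
C(t) = Css (1 − e^(−kt)) = 147.7 × (1 − e^(−1.182)) = 147.7 × 0.6934 ≈ 102 mg/L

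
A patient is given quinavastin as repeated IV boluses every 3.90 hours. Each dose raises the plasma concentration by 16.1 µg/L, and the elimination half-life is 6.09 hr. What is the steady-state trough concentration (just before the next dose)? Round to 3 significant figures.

k = ln 2 / 6.09 = 0.1138 hr⁻¹
Fraction remaining after one interval: e^(−kτ) = e^(−0.1138 × 3.90) = 0.6415
R = 1 / (1 − 0.6415) = 2.790
Css,max = 16.1 × 2.790 = 44.91 µg/L
Css,min = Css,max × e^(−kτ) = 44.91 × 0.6415 ≈ 28.8 µg/L

28.8 µg/L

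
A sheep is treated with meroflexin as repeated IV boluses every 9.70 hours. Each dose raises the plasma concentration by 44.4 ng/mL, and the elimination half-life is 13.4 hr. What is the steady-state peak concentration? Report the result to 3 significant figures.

113 ng/mL

k = ln 2 / 13.4 = 0.05173 hr⁻¹
Fraction remaining after one interval: e^(−kτ) = e^(−0.05173 × 9.70) = 0.6055
R = 1 / (1 − 0.6055) = 2.535
Css,max = 44.4 × 2.535 ≈ 113 ng/mL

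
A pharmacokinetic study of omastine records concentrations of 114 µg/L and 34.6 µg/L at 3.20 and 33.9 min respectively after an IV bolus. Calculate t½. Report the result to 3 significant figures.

17.8 minutes

k = ln(C₁/C₂) / (t₂ − t₁) = ln(114/34.6) / (33.9 − 3.20)
  = 1.192 / 30.70 = 0.03884 min⁻¹
t½ = ln 2 / k = ln 2 / 0.03884 ≈ 17.8 minutes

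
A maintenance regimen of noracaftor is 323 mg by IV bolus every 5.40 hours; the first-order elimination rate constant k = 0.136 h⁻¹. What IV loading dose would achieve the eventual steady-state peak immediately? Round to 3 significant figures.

Accumulation ratio R = 1 / (1 − e^(−kτ)) = 1 / (1 − e^(−0.1360×5.40)) = 1 / (1 − 0.4798) = 1.922
Loading dose = maintenance dose × R = 323 × 1.922 ≈ 621 mg

621 mg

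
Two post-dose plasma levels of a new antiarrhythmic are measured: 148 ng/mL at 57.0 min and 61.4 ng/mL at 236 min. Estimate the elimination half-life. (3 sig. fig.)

141 minutes

k = ln(C₁/C₂) / (t₂ − t₁) = ln(148/61.4) / (236 − 57.0)
  = 0.8798 / 179.0 = 0.004915 min⁻¹
t½ = ln 2 / k = ln 2 / 0.004915 ≈ 141 minutes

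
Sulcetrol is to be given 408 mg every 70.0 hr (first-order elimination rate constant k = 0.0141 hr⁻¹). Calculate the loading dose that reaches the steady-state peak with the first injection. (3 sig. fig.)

650 mg

Accumulation ratio R = 1 / (1 − e^(−kτ)) = 1 / (1 − e^(−0.01410×70.0)) = 1 / (1 − 0.3727) = 1.594
Loading dose = maintenance dose × R = 408 × 1.594 ≈ 650 mg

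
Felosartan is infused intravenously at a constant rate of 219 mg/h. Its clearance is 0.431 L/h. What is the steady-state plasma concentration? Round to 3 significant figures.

508 mg/L

Css = infusion rate / CL = 219 / 0.431 ≈ 508 mg/L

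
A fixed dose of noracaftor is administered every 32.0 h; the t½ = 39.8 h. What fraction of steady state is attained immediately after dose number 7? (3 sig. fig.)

k = ln 2 / 39.8 = 0.01742 h⁻¹
f_n = 1 − e^(−nkτ) = 1 − e^(−7 × 0.01742 × 32.0) = 1 − e^(−3.901) = 1 − 0.02022 ≈ 0.980

0.980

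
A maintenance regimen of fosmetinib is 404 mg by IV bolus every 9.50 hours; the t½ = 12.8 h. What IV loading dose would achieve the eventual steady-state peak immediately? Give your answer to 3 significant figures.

k = ln 2 / 12.8 = 0.05415 h⁻¹
Accumulation ratio R = 1 / (1 − e^(−kτ)) = 1 / (1 − e^(−0.05415×9.50)) = 1 / (1 − 0.5978) = 2.487
Loading dose = maintenance dose × R = 404 × 2.487 ≈ 1000 mg

1000 mg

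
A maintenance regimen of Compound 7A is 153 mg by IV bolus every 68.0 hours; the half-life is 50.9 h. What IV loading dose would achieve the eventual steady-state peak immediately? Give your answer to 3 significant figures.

k = ln 2 / 50.9 = 0.01362 h⁻¹
Accumulation ratio R = 1 / (1 − e^(−kτ)) = 1 / (1 − e^(−0.01362×68.0)) = 1 / (1 − 0.3961) = 1.656
Loading dose = maintenance dose × R = 153 × 1.656 ≈ 253 mg

253 mg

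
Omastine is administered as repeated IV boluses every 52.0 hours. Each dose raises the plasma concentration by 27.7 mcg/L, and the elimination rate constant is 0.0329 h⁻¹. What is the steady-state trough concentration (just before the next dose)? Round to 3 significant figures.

Fraction remaining after one interval: e^(−kτ) = e^(−0.03290 × 52.0) = 0.1807
R = 1 / (1 − 0.1807) = 1.221
Css,max = 27.7 × 1.221 = 33.81 mcg/L
Css,min = Css,max × e^(−kτ) = 33.81 × 0.1807 ≈ 6.11 mcg/L

6.11 mcg/L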